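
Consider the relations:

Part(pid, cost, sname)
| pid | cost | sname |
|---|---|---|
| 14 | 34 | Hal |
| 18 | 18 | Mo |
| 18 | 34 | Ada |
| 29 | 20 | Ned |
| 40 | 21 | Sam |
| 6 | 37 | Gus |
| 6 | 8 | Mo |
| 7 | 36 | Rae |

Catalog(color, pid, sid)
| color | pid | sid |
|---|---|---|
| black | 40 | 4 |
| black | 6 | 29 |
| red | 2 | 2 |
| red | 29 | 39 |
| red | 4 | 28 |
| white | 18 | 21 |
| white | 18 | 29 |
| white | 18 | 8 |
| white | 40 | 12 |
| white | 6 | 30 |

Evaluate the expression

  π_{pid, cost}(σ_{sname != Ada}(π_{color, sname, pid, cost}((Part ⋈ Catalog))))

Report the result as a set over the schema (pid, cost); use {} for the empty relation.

{(18, 18), (29, 20), (40, 21), (6, 37), (6, 8)}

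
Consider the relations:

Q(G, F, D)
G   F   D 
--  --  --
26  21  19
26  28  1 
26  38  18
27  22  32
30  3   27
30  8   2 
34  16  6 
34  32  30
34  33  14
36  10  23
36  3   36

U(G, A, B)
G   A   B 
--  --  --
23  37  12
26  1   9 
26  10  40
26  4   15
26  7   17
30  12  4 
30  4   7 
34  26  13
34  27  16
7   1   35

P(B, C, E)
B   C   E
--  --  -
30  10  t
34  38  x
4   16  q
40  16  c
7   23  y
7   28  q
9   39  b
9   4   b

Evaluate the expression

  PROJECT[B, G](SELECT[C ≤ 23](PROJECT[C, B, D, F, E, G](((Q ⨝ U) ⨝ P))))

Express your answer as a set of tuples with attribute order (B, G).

Natural join on G: {(26, 21, 19, 1, 9), (26, 21, 19, 10, 40), (26, 21, 19, 4, 15), (26, 21, 19, 7, 17), (26, 28, 1, 1, 9), (26, 28, 1, 10, 40), (26, 28, 1, 4, 15), (26, 28, 1, 7, 17), (26, 38, 18, 1, 9), (26, 38, 18, 10, 40), (26, 38, 18, 4, 15), (26, 38, 18, 7, 17), (30, 3, 27, 12, 4), (30, 3, 27, 4, 7), (30, 8, 2, 12, 4), (30, 8, 2, 4, 7), (34, 16, 6, 26, 13), (34, 16, 6, 27, 16), (34, 32, 30, 26, 13), (34, 32, 30, 27, 16), (34, 33, 14, 26, 13), (34, 33, 14, 27, 16)}
Natural join on B: {(26, 21, 19, 1, 9, 39, b), (26, 21, 19, 1, 9, 4, b), (26, 21, 19, 10, 40, 16, c), (26, 28, 1, 1, 9, 39, b), (26, 28, 1, 1, 9, 4, b), (26, 28, 1, 10, 40, 16, c), (26, 38, 18, 1, 9, 39, b), (26, 38, 18, 1, 9, 4, b), (26, 38, 18, 10, 40, 16, c), (30, 3, 27, 12, 4, 16, q), (30, 3, 27, 4, 7, 23, y), (30, 3, 27, 4, 7, 28, q), (30, 8, 2, 12, 4, 16, q), (30, 8, 2, 4, 7, 23, y), (30, 8, 2, 4, 7, 28, q)}
Projecting to C, B, D, F, E, G: {(16, 4, 2, 8, q, 30), (16, 4, 27, 3, q, 30), (16, 40, 1, 28, c, 26), (16, 40, 18, 38, c, 26), (16, 40, 19, 21, c, 26), (23, 7, 2, 8, y, 30), (23, 7, 27, 3, y, 30), (28, 7, 2, 8, q, 30), (28, 7, 27, 3, q, 30), (39, 9, 1, 28, b, 26), (39, 9, 18, 38, b, 26), (39, 9, 19, 21, b, 26), (4, 9, 1, 28, b, 26), (4, 9, 18, 38, b, 26), (4, 9, 19, 21, b, 26)}
Apply σ_{C ≤ 23}; surviving tuples: {(16, 4, 2, 8, q, 30), (16, 4, 27, 3, q, 30), (16, 40, 1, 28, c, 26), (16, 40, 18, 38, c, 26), (16, 40, 19, 21, c, 26), (23, 7, 2, 8, y, 30), (23, 7, 27, 3, y, 30), (4, 9, 1, 28, b, 26), (4, 9, 18, 38, b, 26), (4, 9, 19, 21, b, 26)}
Projecting to B, G (6 duplicate(s) eliminated): {(4, 30), (40, 26), (7, 30), (9, 26)}

{(4, 30), (40, 26), (7, 30), (9, 26)}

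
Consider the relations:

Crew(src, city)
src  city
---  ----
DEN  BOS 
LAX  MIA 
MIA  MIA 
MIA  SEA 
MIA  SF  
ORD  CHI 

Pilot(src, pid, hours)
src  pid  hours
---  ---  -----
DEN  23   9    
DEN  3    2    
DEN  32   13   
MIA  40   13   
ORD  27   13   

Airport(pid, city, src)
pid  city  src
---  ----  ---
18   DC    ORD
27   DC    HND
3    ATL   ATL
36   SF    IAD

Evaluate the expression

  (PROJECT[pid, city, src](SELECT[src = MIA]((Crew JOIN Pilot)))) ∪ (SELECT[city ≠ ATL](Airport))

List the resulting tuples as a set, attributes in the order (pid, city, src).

Joining Crew and Pilot on src yields {(DEN, BOS, 23, 9), (DEN, BOS, 3, 2), (DEN, BOS, 32, 13), (MIA, MIA, 40, 13), (MIA, SEA, 40, 13), (MIA, SF, 40, 13), (ORD, CHI, 27, 13)}.
Filtering on src = MIA leaves {(MIA, MIA, 40, 13), (MIA, SEA, 40, 13), (MIA, SF, 40, 13)}.
Keep only column(s) pid, city, src: {(40, MIA, MIA), (40, SEA, MIA), (40, SF, MIA)}
Filtering on city ≠ ATL leaves {(18, DC, ORD), (27, DC, HND), (36, SF, IAD)}.
Union: {(40, MIA, MIA), (40, SEA, MIA), (40, SF, MIA)} with {(18, DC, ORD), (27, DC, HND), (36, SF, IAD)} → {(18, DC, ORD), (27, DC, HND), (36, SF, IAD), (40, MIA, MIA), (40, SEA, MIA), (40, SF, MIA)}

{(18, DC, ORD), (27, DC, HND), (36, SF, IAD), (40, MIA, MIA), (40, SEA, MIA), (40, SF, MIA)}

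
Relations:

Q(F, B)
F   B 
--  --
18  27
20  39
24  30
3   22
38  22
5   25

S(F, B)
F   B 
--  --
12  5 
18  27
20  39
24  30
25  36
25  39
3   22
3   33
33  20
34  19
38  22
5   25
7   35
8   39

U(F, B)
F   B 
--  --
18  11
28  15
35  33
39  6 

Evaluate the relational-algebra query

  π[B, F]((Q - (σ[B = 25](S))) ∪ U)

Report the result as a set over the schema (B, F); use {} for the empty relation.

{(11, 18), (15, 28), (22, 3), (22, 38), (27, 18), (30, 24), (33, 35), (39, 20), (6, 39)}

Apply σ_{B = 25}; surviving tuples: {(5, 25)}
Set difference of the two operands is {(18, 27), (20, 39), (24, 30), (3, 22), (38, 22)}.
Set union of the two operands is {(18, 11), (18, 27), (20, 39), (24, 30), (28, 15), (3, 22), (35, 33), (38, 22), (39, 6)}.
Keep only column(s) B, F: {(11, 18), (15, 28), (22, 3), (22, 38), (27, 18), (30, 24), (33, 35), (39, 20), (6, 39)}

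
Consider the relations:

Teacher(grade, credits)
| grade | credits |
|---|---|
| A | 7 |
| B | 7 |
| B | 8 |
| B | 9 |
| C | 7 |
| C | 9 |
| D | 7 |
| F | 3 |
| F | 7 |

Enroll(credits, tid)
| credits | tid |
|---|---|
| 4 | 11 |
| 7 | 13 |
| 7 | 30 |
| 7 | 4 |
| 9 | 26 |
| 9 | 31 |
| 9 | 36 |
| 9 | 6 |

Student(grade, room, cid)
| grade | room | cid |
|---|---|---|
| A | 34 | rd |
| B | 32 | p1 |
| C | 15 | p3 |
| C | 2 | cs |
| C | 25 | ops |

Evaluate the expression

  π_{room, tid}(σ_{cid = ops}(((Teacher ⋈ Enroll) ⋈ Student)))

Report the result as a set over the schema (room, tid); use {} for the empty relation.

Natural join on credits: {(A, 7, 13), (A, 7, 30), (A, 7, 4), (B, 7, 13), (B, 7, 30), (B, 7, 4), (B, 9, 26), (B, 9, 31), (B, 9, 36), (B, 9, 6), (C, 7, 13), (C, 7, 30), (C, 7, 4), (C, 9, 26), (C, 9, 31), (C, 9, 36), (C, 9, 6), (D, 7, 13), (D, 7, 30), (D, 7, 4), (F, 7, 13), (F, 7, 30), (F, 7, 4)}
Natural join on grade: {(A, 7, 13, 34, rd), (A, 7, 30, 34, rd), (A, 7, 4, 34, rd), (B, 7, 13, 32, p1), (B, 7, 30, 32, p1), (B, 7, 4, 32, p1), (B, 9, 26, 32, p1), (B, 9, 31, 32, p1), (B, 9, 36, 32, p1), (B, 9, 6, 32, p1), (C, 7, 13, 15, p3), (C, 7, 13, 2, cs), (C, 7, 13, 25, ops), (C, 7, 30, 15, p3), (C, 7, 30, 2, cs), (C, 7, 30, 25, ops), (C, 7, 4, 15, p3), (C, 7, 4, 2, cs), (C, 7, 4, 25, ops), (C, 9, 26, 15, p3), (C, 9, 26, 2, cs), (C, 9, 26, 25, ops), (C, 9, 31, 15, p3), (C, 9, 31, 2, cs), (C, 9, 31, 25, ops), (C, 9, 36, 15, p3), (C, 9, 36, 2, cs), (C, 9, 36, 25, ops), (C, 9, 6, 15, p3), (C, 9, 6, 2, cs), (C, 9, 6, 25, ops)}
σ[cid = ops]: keep tuples satisfying cid = ops → {(C, 7, 13, 25, ops), (C, 7, 30, 25, ops), (C, 7, 4, 25, ops), (C, 9, 26, 25, ops), (C, 9, 31, 25, ops), (C, 9, 36, 25, ops), (C, 9, 6, 25, ops)}
Keep only column(s) room, tid: {(25, 13), (25, 26), (25, 30), (25, 31), (25, 36), (25, 4), (25, 6)}

{(25, 13), (25, 26), (25, 30), (25, 31), (25, 36), (25, 4), (25, 6)}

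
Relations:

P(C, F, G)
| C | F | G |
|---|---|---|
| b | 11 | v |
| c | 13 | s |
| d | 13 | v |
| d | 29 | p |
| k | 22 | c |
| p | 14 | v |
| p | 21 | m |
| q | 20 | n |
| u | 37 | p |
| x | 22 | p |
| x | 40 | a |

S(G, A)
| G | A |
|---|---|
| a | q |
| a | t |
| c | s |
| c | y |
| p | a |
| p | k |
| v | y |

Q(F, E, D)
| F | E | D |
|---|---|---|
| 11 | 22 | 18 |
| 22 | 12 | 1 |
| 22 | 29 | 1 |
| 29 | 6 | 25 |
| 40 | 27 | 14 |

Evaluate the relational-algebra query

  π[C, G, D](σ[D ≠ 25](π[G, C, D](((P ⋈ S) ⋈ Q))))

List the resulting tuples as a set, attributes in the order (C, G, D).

Joining P and S on G yields {(b, 11, v, y), (d, 13, v, y), (d, 29, p, a), (d, 29, p, k), (k, 22, c, s), (k, 22, c, y), (p, 14, v, y), (u, 37, p, a), (u, 37, p, k), (x, 22, p, a), (x, 22, p, k), (x, 40, a, q), (x, 40, a, t)}.
Joining (P ⋈ S) and Q on F yields {(b, 11, v, y, 22, 18), (d, 29, p, a, 6, 25), (d, 29, p, k, 6, 25), (k, 22, c, s, 12, 1), (k, 22, c, s, 29, 1), (k, 22, c, y, 12, 1), (k, 22, c, y, 29, 1), (x, 22, p, a, 12, 1), (x, 22, p, a, 29, 1), (x, 22, p, k, 12, 1), (x, 22, p, k, 29, 1), (x, 40, a, q, 27, 14), (x, 40, a, t, 27, 14)}.
Projecting to G, C, D (8 duplicate(s) eliminated): {(a, x, 14), (c, k, 1), (p, d, 25), (p, x, 1), (v, b, 18)}
Apply σ_{D ≠ 25}; surviving tuples: {(a, x, 14), (c, k, 1), (p, x, 1), (v, b, 18)}
Projecting to C, G, D: {(b, v, 18), (k, c, 1), (x, a, 14), (x, p, 1)}

{(b, v, 18), (k, c, 1), (x, a, 14), (x, p, 1)}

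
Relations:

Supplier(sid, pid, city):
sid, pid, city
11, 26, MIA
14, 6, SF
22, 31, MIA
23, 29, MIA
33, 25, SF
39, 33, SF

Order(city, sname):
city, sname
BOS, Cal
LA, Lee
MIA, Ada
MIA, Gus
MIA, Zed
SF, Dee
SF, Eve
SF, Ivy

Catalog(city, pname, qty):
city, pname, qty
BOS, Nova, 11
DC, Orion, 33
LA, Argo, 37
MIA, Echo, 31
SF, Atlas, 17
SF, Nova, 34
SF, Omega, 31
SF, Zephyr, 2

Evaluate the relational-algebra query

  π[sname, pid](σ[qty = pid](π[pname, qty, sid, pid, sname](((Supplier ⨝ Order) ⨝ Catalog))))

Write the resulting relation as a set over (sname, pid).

Natural join on city: {(11, 26, MIA, Ada), (11, 26, MIA, Gus), (11, 26, MIA, Zed), (14, 6, SF, Dee), (14, 6, SF, Eve), (14, 6, SF, Ivy), (22, 31, MIA, Ada), (22, 31, MIA, Gus), (22, 31, MIA, Zed), (23, 29, MIA, Ada), (23, 29, MIA, Gus), (23, 29, MIA, Zed), (33, 25, SF, Dee), (33, 25, SF, Eve), (33, 25, SF, Ivy), (39, 33, SF, Dee), (39, 33, SF, Eve), (39, 33, SF, Ivy)}
Natural join on city: {(11, 26, MIA, Ada, Echo, 31), (11, 26, MIA, Gus, Echo, 31), (11, 26, MIA, Zed, Echo, 31), (14, 6, SF, Dee, Atlas, 17), (14, 6, SF, Dee, Nova, 34), (14, 6, SF, Dee, Omega, 31), (14, 6, SF, Dee, Zephyr, 2), (14, 6, SF, Eve, Atlas, 17), (14, 6, SF, Eve, Nova, 34), (14, 6, SF, Eve, Omega, 31), (14, 6, SF, Eve, Zephyr, 2), (14, 6, SF, Ivy, Atlas, 17), (14, 6, SF, Ivy, Nova, 34), (14, 6, SF, Ivy, Omega, 31), (14, 6, SF, Ivy, Zephyr, 2), (22, 31, MIA, Ada, Echo, 31), (22, 31, MIA, Gus, Echo, 31), (22, 31, MIA, Zed, Echo, 31), (23, 29, MIA, Ada, Echo, 31), (23, 29, MIA, Gus, Echo, 31), (23, 29, MIA, Zed, Echo, 31), (33, 25, SF, Dee, Atlas, 17), (33, 25, SF, Dee, Nova, 34), (33, 25, SF, Dee, Omega, 31), (33, 25, SF, Dee, Zephyr, 2), (33, 25, SF, Eve, Atlas, 17), (33, 25, SF, Eve, Nova, 34), (33, 25, SF, Eve, Omega, 31), (33, 25, SF, Eve, Zephyr, 2), (33, 25, SF, Ivy, Atlas, 17), (33, 25, SF, Ivy, Nova, 34), (33, 25, SF, Ivy, Omega, 31), (33, 25, SF, Ivy, Zephyr, 2), (39, 33, SF, Dee, Atlas, 17), (39, 33, SF, Dee, Nova, 34), (39, 33, SF, Dee, Omega, 31), (39, 33, SF, Dee, Zephyr, 2), (39, 33, SF, Eve, Atlas, 17), (39, 33, SF, Eve, Nova, 34), (39, 33, SF, Eve, Omega, 31), (39, 33, SF, Eve, Zephyr, 2), (39, 33, SF, Ivy, Atlas, 17), (39, 33, SF, Ivy, Nova, 34), (39, 33, SF, Ivy, Omega, 31), (39, 33, SF, Ivy, Zephyr, 2)}
Projecting to pname, qty, sid, pid, sname: {(Atlas, 17, 14, 6, Dee), (Atlas, 17, 14, 6, Eve), (Atlas, 17, 14, 6, Ivy), (Atlas, 17, 33, 25, Dee), (Atlas, 17, 33, 25, Eve), (Atlas, 17, 33, 25, Ivy), (Atlas, 17, 39, 33, Dee), (Atlas, 17, 39, 33, Eve), (Atlas, 17, 39, 33, Ivy), (Echo, 31, 11, 26, Ada), (Echo, 31, 11, 26, Gus), (Echo, 31, 11, 26, Zed), (Echo, 31, 22, 31, Ada), (Echo, 31, 22, 31, Gus), (Echo, 31, 22, 31, Zed), (Echo, 31, 23, 29, Ada), (Echo, 31, 23, 29, Gus), (Echo, 31, 23, 29, Zed), (Nova, 34, 14, 6, Dee), (Nova, 34, 14, 6, Eve), (Nova, 34, 14, 6, Ivy), (Nova, 34, 33, 25, Dee), (Nova, 34, 33, 25, Eve), (Nova, 34, 33, 25, Ivy), (Nova, 34, 39, 33, Dee), (Nova, 34, 39, 33, Eve), (Nova, 34, 39, 33, Ivy), (Omega, 31, 14, 6, Dee), (Omega, 31, 14, 6, Eve), (Omega, 31, 14, 6, Ivy), (Omega, 31, 33, 25, Dee), (Omega, 31, 33, 25, Eve), (Omega, 31, 33, 25, Ivy), (Omega, 31, 39, 33, Dee), (Omega, 31, 39, 33, Eve), (Omega, 31, 39, 33, Ivy), (Zephyr, 2, 14, 6, Dee), (Zephyr, 2, 14, 6, Eve), (Zephyr, 2, 14, 6, Ivy), (Zephyr, 2, 33, 25, Dee), (Zephyr, 2, 33, 25, Eve), (Zephyr, 2, 33, 25, Ivy), (Zephyr, 2, 39, 33, Dee), (Zephyr, 2, 39, 33, Eve), (Zephyr, 2, 39, 33, Ivy)}
Filtering on qty = pid leaves {(Echo, 31, 22, 31, Ada), (Echo, 31, 22, 31, Gus), (Echo, 31, 22, 31, Zed)}.
Projecting to sname, pid: {(Ada, 31), (Gus, 31), (Zed, 31)}

{(Ada, 31), (Gus, 31), (Zed, 31)}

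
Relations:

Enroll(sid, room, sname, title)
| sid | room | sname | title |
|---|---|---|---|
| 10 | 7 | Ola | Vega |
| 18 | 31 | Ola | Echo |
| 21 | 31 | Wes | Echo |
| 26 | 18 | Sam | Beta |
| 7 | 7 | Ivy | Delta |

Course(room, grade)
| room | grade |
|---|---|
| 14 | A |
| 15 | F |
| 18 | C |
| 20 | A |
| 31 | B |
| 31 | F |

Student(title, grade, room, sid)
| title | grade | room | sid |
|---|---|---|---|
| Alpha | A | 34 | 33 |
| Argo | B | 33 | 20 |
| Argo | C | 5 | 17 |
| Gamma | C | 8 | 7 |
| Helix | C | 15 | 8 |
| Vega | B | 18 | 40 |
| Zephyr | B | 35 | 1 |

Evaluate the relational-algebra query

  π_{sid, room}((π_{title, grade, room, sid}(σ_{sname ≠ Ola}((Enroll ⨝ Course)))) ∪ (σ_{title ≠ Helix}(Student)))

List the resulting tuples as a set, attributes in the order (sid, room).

{(1, 35), (17, 5), (20, 33), (21, 31), (26, 18), (33, 34), (40, 18), (7, 8)}

Natural join on room: {(18, 31, Ola, Echo, B), (18, 31, Ola, Echo, F), (21, 31, Wes, Echo, B), (21, 31, Wes, Echo, F), (26, 18, Sam, Beta, C)}
σ[sname ≠ Ola]: keep tuples satisfying sname ≠ Ola → {(21, 31, Wes, Echo, B), (21, 31, Wes, Echo, F), (26, 18, Sam, Beta, C)}
Projecting to title, grade, room, sid: {(Beta, C, 18, 26), (Echo, B, 31, 21), (Echo, F, 31, 21)}
σ[title ≠ Helix]: keep tuples satisfying title ≠ Helix → {(Alpha, A, 34, 33), (Argo, B, 33, 20), (Argo, C, 5, 17), (Gamma, C, 8, 7), (Vega, B, 18, 40), (Zephyr, B, 35, 1)}
Set union of the two operands is {(Alpha, A, 34, 33), (Argo, B, 33, 20), (Argo, C, 5, 17), (Beta, C, 18, 26), (Echo, B, 31, 21), (Echo, F, 31, 21), (Gamma, C, 8, 7), (Vega, B, 18, 40), (Zephyr, B, 35, 1)}.
Projecting to sid, room (1 duplicate(s) eliminated): {(1, 35), (17, 5), (20, 33), (21, 31), (26, 18), (33, 34), (40, 18), (7, 8)}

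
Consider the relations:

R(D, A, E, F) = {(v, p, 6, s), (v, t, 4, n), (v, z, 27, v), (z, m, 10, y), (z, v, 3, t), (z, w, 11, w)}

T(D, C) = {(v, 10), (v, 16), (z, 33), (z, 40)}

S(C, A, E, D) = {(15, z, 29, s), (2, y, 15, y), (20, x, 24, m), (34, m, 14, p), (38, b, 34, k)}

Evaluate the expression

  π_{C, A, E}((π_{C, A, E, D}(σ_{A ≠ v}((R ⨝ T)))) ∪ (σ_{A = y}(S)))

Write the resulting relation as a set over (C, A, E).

Joining R and T on D yields {(v, p, 6, s, 10), (v, p, 6, s, 16), (v, t, 4, n, 10), (v, t, 4, n, 16), (v, z, 27, v, 10), (v, z, 27, v, 16), (z, m, 10, y, 33), (z, m, 10, y, 40), (z, v, 3, t, 33), (z, v, 3, t, 40), (z, w, 11, w, 33), (z, w, 11, w, 40)}.
Apply σ_{A ≠ v}; surviving tuples: {(v, p, 6, s, 10), (v, p, 6, s, 16), (v, t, 4, n, 10), (v, t, 4, n, 16), (v, z, 27, v, 10), (v, z, 27, v, 16), (z, m, 10, y, 33), (z, m, 10, y, 40), (z, w, 11, w, 33), (z, w, 11, w, 40)}
Projecting to C, A, E, D: {(10, p, 6, v), (10, t, 4, v), (10, z, 27, v), (16, p, 6, v), (16, t, 4, v), (16, z, 27, v), (33, m, 10, z), (33, w, 11, z), (40, m, 10, z), (40, w, 11, z)}
Apply σ_{A = y}; surviving tuples: {(2, y, 15, y)}
Taking the union: {(10, p, 6, v), (10, t, 4, v), (10, z, 27, v), (16, p, 6, v), (16, t, 4, v), (16, z, 27, v), (2, y, 15, y), (33, m, 10, z), (33, w, 11, z), (40, m, 10, z), (40, w, 11, z)}
Projecting to C, A, E: {(10, p, 6), (10, t, 4), (10, z, 27), (16, p, 6), (16, t, 4), (16, z, 27), (2, y, 15), (33, m, 10), (33, w, 11), (40, m, 10), (40, w, 11)}

{(10, p, 6), (10, t, 4), (10, z, 27), (16, p, 6), (16, t, 4), (16, z, 27), (2, y, 15), (33, m, 10), (33, w, 11), (40, m, 10), (40, w, 11)}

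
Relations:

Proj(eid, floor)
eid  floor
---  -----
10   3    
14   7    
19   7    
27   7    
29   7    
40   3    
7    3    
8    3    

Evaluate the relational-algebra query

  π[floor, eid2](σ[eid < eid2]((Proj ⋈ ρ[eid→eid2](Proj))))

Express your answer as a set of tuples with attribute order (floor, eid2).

ρ[eid→eid2]: schema becomes (eid2, floor); tuples unchanged.
Joining Proj and ρ[eid→eid2](Proj) on floor yields {(10, 3, 10), (10, 3, 40), (10, 3, 7), (10, 3, 8), (14, 7, 14), (14, 7, 19), (14, 7, 27), (14, 7, 29), (19, 7, 14), (19, 7, 19), (19, 7, 27), (19, 7, 29), (27, 7, 14), (27, 7, 19), (27, 7, 27), (27, 7, 29), (29, 7, 14), (29, 7, 19), (29, 7, 27), (29, 7, 29), (40, 3, 10), (40, 3, 40), (40, 3, 7), (40, 3, 8), (7, 3, 10), (7, 3, 40), (7, 3, 7), (7, 3, 8), (8, 3, 10), (8, 3, 40), (8, 3, 7), (8, 3, 8)}.
σ[eid < eid2]: keep tuples satisfying eid < eid2 → {(10, 3, 40), (14, 7, 19), (14, 7, 27), (14, 7, 29), (19, 7, 27), (19, 7, 29), (27, 7, 29), (7, 3, 10), (7, 3, 40), (7, 3, 8), (8, 3, 10), (8, 3, 40)}
Projecting to floor, eid2 (6 duplicate(s) eliminated): {(3, 10), (3, 40), (3, 8), (7, 19), (7, 27), (7, 29)}

{(3, 10), (3, 40), (3, 8), (7, 19), (7, 27), (7, 29)}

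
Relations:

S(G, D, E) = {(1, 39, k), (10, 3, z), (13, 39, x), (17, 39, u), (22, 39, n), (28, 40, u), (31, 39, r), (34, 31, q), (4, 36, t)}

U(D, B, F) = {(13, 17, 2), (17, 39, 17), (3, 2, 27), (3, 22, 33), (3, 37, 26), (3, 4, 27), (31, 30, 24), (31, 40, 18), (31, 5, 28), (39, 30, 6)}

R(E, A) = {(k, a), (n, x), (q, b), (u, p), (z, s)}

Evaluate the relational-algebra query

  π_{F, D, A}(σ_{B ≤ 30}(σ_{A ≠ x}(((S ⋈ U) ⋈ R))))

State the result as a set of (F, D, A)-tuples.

{(24, 31, b), (27, 3, s), (28, 31, b), (33, 3, s), (6, 39, a), (6, 39, p)}

Natural join on D: {(1, 39, k, 30, 6), (10, 3, z, 2, 27), (10, 3, z, 22, 33), (10, 3, z, 37, 26), (10, 3, z, 4, 27), (13, 39, x, 30, 6), (17, 39, u, 30, 6), (22, 39, n, 30, 6), (31, 39, r, 30, 6), (34, 31, q, 30, 24), (34, 31, q, 40, 18), (34, 31, q, 5, 28)}
Natural join on E: {(1, 39, k, 30, 6, a), (10, 3, z, 2, 27, s), (10, 3, z, 22, 33, s), (10, 3, z, 37, 26, s), (10, 3, z, 4, 27, s), (17, 39, u, 30, 6, p), (22, 39, n, 30, 6, x), (34, 31, q, 30, 24, b), (34, 31, q, 40, 18, b), (34, 31, q, 5, 28, b)}
Filtering on A ≠ x leaves {(1, 39, k, 30, 6, a), (10, 3, z, 2, 27, s), (10, 3, z, 22, 33, s), (10, 3, z, 37, 26, s), (10, 3, z, 4, 27, s), (17, 39, u, 30, 6, p), (34, 31, q, 30, 24, b), (34, 31, q, 40, 18, b), (34, 31, q, 5, 28, b)}.
Filtering on B ≤ 30 leaves {(1, 39, k, 30, 6, a), (10, 3, z, 2, 27, s), (10, 3, z, 22, 33, s), (10, 3, z, 4, 27, s), (17, 39, u, 30, 6, p), (34, 31, q, 30, 24, b), (34, 31, q, 5, 28, b)}.
Keep only column(s) F, D, A (1 duplicate(s) eliminated): {(24, 31, b), (27, 3, s), (28, 31, b), (33, 3, s), (6, 39, a), (6, 39, p)}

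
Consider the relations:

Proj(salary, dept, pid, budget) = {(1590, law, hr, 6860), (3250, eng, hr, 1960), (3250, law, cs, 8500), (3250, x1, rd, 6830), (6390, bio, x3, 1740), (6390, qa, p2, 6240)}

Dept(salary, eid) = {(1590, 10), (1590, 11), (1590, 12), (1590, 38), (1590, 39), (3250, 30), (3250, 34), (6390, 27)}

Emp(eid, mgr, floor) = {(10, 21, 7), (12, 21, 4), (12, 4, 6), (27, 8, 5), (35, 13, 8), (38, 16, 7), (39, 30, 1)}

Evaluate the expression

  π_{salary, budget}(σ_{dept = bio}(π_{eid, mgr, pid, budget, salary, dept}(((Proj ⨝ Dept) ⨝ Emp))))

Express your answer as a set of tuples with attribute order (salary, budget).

{(6390, 1740)}

Joining Proj and Dept on salary yields {(1590, law, hr, 6860, 10), (1590, law, hr, 6860, 11), (1590, law, hr, 6860, 12), (1590, law, hr, 6860, 38), (1590, law, hr, 6860, 39), (3250, eng, hr, 1960, 30), (3250, eng, hr, 1960, 34), (3250, law, cs, 8500, 30), (3250, law, cs, 8500, 34), (3250, x1, rd, 6830, 30), (3250, x1, rd, 6830, 34), (6390, bio, x3, 1740, 27), (6390, qa, p2, 6240, 27)}.
Joining (Proj ⨝ Dept) and Emp on eid yields {(1590, law, hr, 6860, 10, 21, 7), (1590, law, hr, 6860, 12, 21, 4), (1590, law, hr, 6860, 12, 4, 6), (1590, law, hr, 6860, 38, 16, 7), (1590, law, hr, 6860, 39, 30, 1), (6390, bio, x3, 1740, 27, 8, 5), (6390, qa, p2, 6240, 27, 8, 5)}.
π[eid, mgr, pid, budget, salary, dept]: project onto (eid, mgr, pid, budget, salary, dept) → {(10, 21, hr, 6860, 1590, law), (12, 21, hr, 6860, 1590, law), (12, 4, hr, 6860, 1590, law), (27, 8, p2, 6240, 6390, qa), (27, 8, x3, 1740, 6390, bio), (38, 16, hr, 6860, 1590, law), (39, 30, hr, 6860, 1590, law)}
Filtering on dept = bio leaves {(27, 8, x3, 1740, 6390, bio)}.
π[salary, budget]: project onto (salary, budget) → {(6390, 1740)}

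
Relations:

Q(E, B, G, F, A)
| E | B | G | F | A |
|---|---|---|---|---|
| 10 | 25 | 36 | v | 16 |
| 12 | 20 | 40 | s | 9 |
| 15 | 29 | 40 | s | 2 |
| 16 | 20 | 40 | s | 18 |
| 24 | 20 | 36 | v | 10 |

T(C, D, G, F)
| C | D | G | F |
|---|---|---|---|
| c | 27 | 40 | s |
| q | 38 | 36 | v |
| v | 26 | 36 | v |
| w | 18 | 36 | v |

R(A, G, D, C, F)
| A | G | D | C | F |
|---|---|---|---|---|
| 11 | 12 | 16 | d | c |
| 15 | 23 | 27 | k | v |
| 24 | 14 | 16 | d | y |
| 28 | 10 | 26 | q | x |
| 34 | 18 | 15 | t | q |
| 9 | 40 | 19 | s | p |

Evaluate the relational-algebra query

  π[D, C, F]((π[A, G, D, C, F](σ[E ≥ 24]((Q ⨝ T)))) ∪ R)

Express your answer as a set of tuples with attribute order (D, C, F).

{(15, t, q), (16, d, c), (16, d, y), (18, w, v), (19, s, p), (26, q, x), (26, v, v), (27, k, v), (38, q, v)}

Natural join on G, F: {(10, 25, 36, v, 16, q, 38), (10, 25, 36, v, 16, v, 26), (10, 25, 36, v, 16, w, 18), (12, 20, 40, s, 9, c, 27), (15, 29, 40, s, 2, c, 27), (16, 20, 40, s, 18, c, 27), (24, 20, 36, v, 10, q, 38), (24, 20, 36, v, 10, v, 26), (24, 20, 36, v, 10, w, 18)}
Apply σ_{E ≥ 24}; surviving tuples: {(24, 20, 36, v, 10, q, 38), (24, 20, 36, v, 10, v, 26), (24, 20, 36, v, 10, w, 18)}
Keep only column(s) A, G, D, C, F: {(10, 36, 18, w, v), (10, 36, 26, v, v), (10, 36, 38, q, v)}
Taking the union: {(10, 36, 18, w, v), (10, 36, 26, v, v), (10, 36, 38, q, v), (11, 12, 16, d, c), (15, 23, 27, k, v), (24, 14, 16, d, y), (28, 10, 26, q, x), (34, 18, 15, t, q), (9, 40, 19, s, p)}
Keep only column(s) D, C, F: {(15, t, q), (16, d, c), (16, d, y), (18, w, v), (19, s, p), (26, q, x), (26, v, v), (27, k, v), (38, q, v)}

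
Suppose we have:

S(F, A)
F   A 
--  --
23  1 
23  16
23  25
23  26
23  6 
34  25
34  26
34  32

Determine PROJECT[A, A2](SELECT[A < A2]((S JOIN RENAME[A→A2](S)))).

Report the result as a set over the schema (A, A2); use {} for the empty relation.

{(1, 16), (1, 25), (1, 26), (1, 6), (16, 25), (16, 26), (25, 26), (25, 32), (26, 32), (6, 16), (6, 25), (6, 26)}

ρ[A→A2]: schema becomes (F, A2); tuples unchanged.
Natural join on F: {(23, 1, 1), (23, 1, 16), (23, 1, 25), (23, 1, 26), (23, 1, 6), (23, 16, 1), (23, 16, 16), (23, 16, 25), (23, 16, 26), (23, 16, 6), (23, 25, 1), (23, 25, 16), (23, 25, 25), (23, 25, 26), (23, 25, 6), (23, 26, 1), (23, 26, 16), (23, 26, 25), (23, 26, 26), (23, 26, 6), (23, 6, 1), (23, 6, 16), (23, 6, 25), (23, 6, 26), (23, 6, 6), (34, 25, 25), (34, 25, 26), (34, 25, 32), (34, 26, 25), (34, 26, 26), (34, 26, 32), (34, 32, 25), (34, 32, 26), (34, 32, 32)}
Apply σ_{A < A2}; surviving tuples: {(23, 1, 16), (23, 1, 25), (23, 1, 26), (23, 1, 6), (23, 16, 25), (23, 16, 26), (23, 25, 26), (23, 6, 16), (23, 6, 25), (23, 6, 26), (34, 25, 26), (34, 25, 32), (34, 26, 32)}
Keep only column(s) A, A2 (1 duplicate(s) eliminated): {(1, 16), (1, 25), (1, 26), (1, 6), (16, 25), (16, 26), (25, 26), (25, 32), (26, 32), (6, 16), (6, 25), (6, 26)}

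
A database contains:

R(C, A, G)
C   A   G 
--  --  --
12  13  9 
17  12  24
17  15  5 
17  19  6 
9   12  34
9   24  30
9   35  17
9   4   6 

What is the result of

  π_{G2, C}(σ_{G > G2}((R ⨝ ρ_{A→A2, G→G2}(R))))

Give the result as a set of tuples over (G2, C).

ρ[A→A2, G→G2]: schema becomes (C, A2, G2); tuples unchanged.
Natural join on C: {(12, 13, 9, 13, 9), (17, 12, 24, 12, 24), (17, 12, 24, 15, 5), (17, 12, 24, 19, 6), (17, 15, 5, 12, 24), (17, 15, 5, 15, 5), (17, 15, 5, 19, 6), (17, 19, 6, 12, 24), (17, 19, 6, 15, 5), (17, 19, 6, 19, 6), (9, 12, 34, 12, 34), (9, 12, 34, 24, 30), (9, 12, 34, 35, 17), (9, 12, 34, 4, 6), (9, 24, 30, 12, 34), (9, 24, 30, 24, 30), (9, 24, 30, 35, 17), (9, 24, 30, 4, 6), (9, 35, 17, 12, 34), (9, 35, 17, 24, 30), (9, 35, 17, 35, 17), (9, 35, 17, 4, 6), (9, 4, 6, 12, 34), (9, 4, 6, 24, 30), (9, 4, 6, 35, 17), (9, 4, 6, 4, 6)}
Filtering on G > G2 leaves {(17, 12, 24, 15, 5), (17, 12, 24, 19, 6), (17, 19, 6, 15, 5), (9, 12, 34, 24, 30), (9, 12, 34, 35, 17), (9, 12, 34, 4, 6), (9, 24, 30, 35, 17), (9, 24, 30, 4, 6), (9, 35, 17, 4, 6)}.
Projecting to G2, C (4 duplicate(s) eliminated): {(17, 9), (30, 9), (5, 17), (6, 17), (6, 9)}

{(17, 9), (30, 9), (5, 17), (6, 17), (6, 9)}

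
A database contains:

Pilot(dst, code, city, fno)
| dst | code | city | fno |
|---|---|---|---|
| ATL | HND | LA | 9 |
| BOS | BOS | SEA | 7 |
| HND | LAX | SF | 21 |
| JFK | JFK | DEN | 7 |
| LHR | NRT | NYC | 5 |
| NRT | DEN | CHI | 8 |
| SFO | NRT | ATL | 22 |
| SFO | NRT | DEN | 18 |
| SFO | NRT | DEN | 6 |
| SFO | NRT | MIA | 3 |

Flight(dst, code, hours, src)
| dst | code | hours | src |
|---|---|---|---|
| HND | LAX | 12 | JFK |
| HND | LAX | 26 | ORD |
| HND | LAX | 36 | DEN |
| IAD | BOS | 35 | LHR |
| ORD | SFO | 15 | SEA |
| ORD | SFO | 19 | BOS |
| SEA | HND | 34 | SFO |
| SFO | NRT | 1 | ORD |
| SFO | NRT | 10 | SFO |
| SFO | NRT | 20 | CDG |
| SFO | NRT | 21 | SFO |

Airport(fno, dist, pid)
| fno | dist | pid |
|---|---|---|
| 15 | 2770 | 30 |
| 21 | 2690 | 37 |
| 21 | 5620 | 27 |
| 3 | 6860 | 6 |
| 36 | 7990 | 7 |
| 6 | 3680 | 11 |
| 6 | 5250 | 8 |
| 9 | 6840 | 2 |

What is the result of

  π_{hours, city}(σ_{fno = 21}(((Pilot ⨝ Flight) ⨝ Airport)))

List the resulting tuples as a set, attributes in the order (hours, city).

{(12, SF), (26, SF), (36, SF)}

Natural join on dst, code: {(HND, LAX, SF, 21, 12, JFK), (HND, LAX, SF, 21, 26, ORD), (HND, LAX, SF, 21, 36, DEN), (SFO, NRT, ATL, 22, 1, ORD), (SFO, NRT, ATL, 22, 10, SFO), (SFO, NRT, ATL, 22, 20, CDG), (SFO, NRT, ATL, 22, 21, SFO), (SFO, NRT, DEN, 18, 1, ORD), (SFO, NRT, DEN, 18, 10, SFO), (SFO, NRT, DEN, 18, 20, CDG), (SFO, NRT, DEN, 18, 21, SFO), (SFO, NRT, DEN, 6, 1, ORD), (SFO, NRT, DEN, 6, 10, SFO), (SFO, NRT, DEN, 6, 20, CDG), (SFO, NRT, DEN, 6, 21, SFO), (SFO, NRT, MIA, 3, 1, ORD), (SFO, NRT, MIA, 3, 10, SFO), (SFO, NRT, MIA, 3, 20, CDG), (SFO, NRT, MIA, 3, 21, SFO)}
Natural join on fno: {(HND, LAX, SF, 21, 12, JFK, 2690, 37), (HND, LAX, SF, 21, 12, JFK, 5620, 27), (HND, LAX, SF, 21, 26, ORD, 2690, 37), (HND, LAX, SF, 21, 26, ORD, 5620, 27), (HND, LAX, SF, 21, 36, DEN, 2690, 37), (HND, LAX, SF, 21, 36, DEN, 5620, 27), (SFO, NRT, DEN, 6, 1, ORD, 3680, 11), (SFO, NRT, DEN, 6, 1, ORD, 5250, 8), (SFO, NRT, DEN, 6, 10, SFO, 3680, 11), (SFO, NRT, DEN, 6, 10, SFO, 5250, 8), (SFO, NRT, DEN, 6, 20, CDG, 3680, 11), (SFO, NRT, DEN, 6, 20, CDG, 5250, 8), (SFO, NRT, DEN, 6, 21, SFO, 3680, 11), (SFO, NRT, DEN, 6, 21, SFO, 5250, 8), (SFO, NRT, MIA, 3, 1, ORD, 6860, 6), (SFO, NRT, MIA, 3, 10, SFO, 6860, 6), (SFO, NRT, MIA, 3, 20, CDG, 6860, 6), (SFO, NRT, MIA, 3, 21, SFO, 6860, 6)}
σ[fno = 21]: keep tuples satisfying fno = 21 → {(HND, LAX, SF, 21, 12, JFK, 2690, 37), (HND, LAX, SF, 21, 12, JFK, 5620, 27), (HND, LAX, SF, 21, 26, ORD, 2690, 37), (HND, LAX, SF, 21, 26, ORD, 5620, 27), (HND, LAX, SF, 21, 36, DEN, 2690, 37), (HND, LAX, SF, 21, 36, DEN, 5620, 27)}
π[hours, city]: project onto (hours, city) (3 duplicate(s) eliminated) → {(12, SF), (26, SF), (36, SF)}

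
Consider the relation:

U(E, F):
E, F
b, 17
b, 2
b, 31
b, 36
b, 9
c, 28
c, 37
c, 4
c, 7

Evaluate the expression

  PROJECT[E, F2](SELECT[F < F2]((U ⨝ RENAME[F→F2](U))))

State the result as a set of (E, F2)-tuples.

ρ[F→F2]: schema becomes (E, F2); tuples unchanged.
Natural join on E: {(b, 17, 17), (b, 17, 2), (b, 17, 31), (b, 17, 36), (b, 17, 9), (b, 2, 17), (b, 2, 2), (b, 2, 31), (b, 2, 36), (b, 2, 9), (b, 31, 17), (b, 31, 2), (b, 31, 31), (b, 31, 36), (b, 31, 9), (b, 36, 17), (b, 36, 2), (b, 36, 31), (b, 36, 36), (b, 36, 9), (b, 9, 17), (b, 9, 2), (b, 9, 31), (b, 9, 36), (b, 9, 9), (c, 28, 28), (c, 28, 37), (c, 28, 4), (c, 28, 7), (c, 37, 28), (c, 37, 37), (c, 37, 4), (c, 37, 7), (c, 4, 28), (c, 4, 37), (c, 4, 4), (c, 4, 7), (c, 7, 28), (c, 7, 37), (c, 7, 4), (c, 7, 7)}
Filtering on F < F2 leaves {(b, 17, 31), (b, 17, 36), (b, 2, 17), (b, 2, 31), (b, 2, 36), (b, 2, 9), (b, 31, 36), (b, 9, 17), (b, 9, 31), (b, 9, 36), (c, 28, 37), (c, 4, 28), (c, 4, 37), (c, 4, 7), (c, 7, 28), (c, 7, 37)}.
π_{E, F2} gives {(b, 17), (b, 31), (b, 36), (b, 9), (c, 28), (c, 37), (c, 7)} (9 duplicate(s) eliminated).

{(b, 17), (b, 31), (b, 36), (b, 9), (c, 28), (c, 37), (c, 7)}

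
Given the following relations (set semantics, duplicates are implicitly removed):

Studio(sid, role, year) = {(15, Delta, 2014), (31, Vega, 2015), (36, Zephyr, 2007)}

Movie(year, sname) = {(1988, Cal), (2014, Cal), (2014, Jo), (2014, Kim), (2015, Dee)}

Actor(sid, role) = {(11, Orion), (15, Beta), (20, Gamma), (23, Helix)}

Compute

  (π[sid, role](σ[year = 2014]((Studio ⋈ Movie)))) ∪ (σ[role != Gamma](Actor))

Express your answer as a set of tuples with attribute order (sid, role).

Joining Studio and Movie on year yields {(15, Delta, 2014, Cal), (15, Delta, 2014, Jo), (15, Delta, 2014, Kim), (31, Vega, 2015, Dee)}.
Apply σ_{year = 2014}; surviving tuples: {(15, Delta, 2014, Cal), (15, Delta, 2014, Jo), (15, Delta, 2014, Kim)}
Projecting to sid, role (2 duplicate(s) eliminated): {(15, Delta)}
Apply σ_{role != Gamma}; surviving tuples: {(11, Orion), (15, Beta), (23, Helix)}
Set union of the two operands is {(11, Orion), (15, Beta), (15, Delta), (23, Helix)}.

{(11, Orion), (15, Beta), (15, Delta), (23, Helix)}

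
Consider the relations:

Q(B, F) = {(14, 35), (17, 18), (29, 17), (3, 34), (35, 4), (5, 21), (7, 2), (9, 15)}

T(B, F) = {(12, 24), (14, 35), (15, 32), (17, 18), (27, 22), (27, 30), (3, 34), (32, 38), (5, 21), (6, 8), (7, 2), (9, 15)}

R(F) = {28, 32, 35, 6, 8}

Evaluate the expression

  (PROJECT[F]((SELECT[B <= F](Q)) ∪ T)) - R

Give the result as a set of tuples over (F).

Apply σ_{B <= F}; surviving tuples: {(14, 35), (17, 18), (3, 34), (5, 21), (9, 15)}
Union: {(14, 35), (17, 18), (3, 34), (5, 21), (9, 15)} with {(12, 24), (14, 35), (15, 32), (17, 18), (27, 22), (27, 30), (3, 34), (32, 38), (5, 21), (6, 8), (7, 2), (9, 15)} → {(12, 24), (14, 35), (15, 32), (17, 18), (27, 22), (27, 30), (3, 34), (32, 38), (5, 21), (6, 8), (7, 2), (9, 15)}
π_{F} gives {15, 18, 2, 21, 22, 24, 30, 32, 34, 35, 38, 8}.
Difference: {15, 18, 2, 21, 22, 24, 30, 32, 34, 35, 38, 8} with {28, 32, 35, 6, 8} → {15, 18, 2, 21, 22, 24, 30, 34, 38}

{15, 18, 2, 21, 22, 24, 30, 34, 38}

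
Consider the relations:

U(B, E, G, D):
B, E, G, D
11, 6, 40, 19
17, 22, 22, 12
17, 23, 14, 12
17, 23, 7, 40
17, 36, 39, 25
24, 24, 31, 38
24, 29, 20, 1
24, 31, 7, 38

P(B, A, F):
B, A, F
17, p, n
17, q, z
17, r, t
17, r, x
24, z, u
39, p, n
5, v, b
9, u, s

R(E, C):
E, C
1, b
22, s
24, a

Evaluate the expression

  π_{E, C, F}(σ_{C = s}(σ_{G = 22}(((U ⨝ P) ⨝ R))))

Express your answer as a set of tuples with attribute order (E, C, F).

{(22, s, n), (22, s, t), (22, s, x), (22, s, z)}

Joining U and P on B yields {(17, 22, 22, 12, p, n), (17, 22, 22, 12, q, z), (17, 22, 22, 12, r, t), (17, 22, 22, 12, r, x), (17, 23, 14, 12, p, n), (17, 23, 14, 12, q, z), (17, 23, 14, 12, r, t), (17, 23, 14, 12, r, x), (17, 23, 7, 40, p, n), (17, 23, 7, 40, q, z), (17, 23, 7, 40, r, t), (17, 23, 7, 40, r, x), (17, 36, 39, 25, p, n), (17, 36, 39, 25, q, z), (17, 36, 39, 25, r, t), (17, 36, 39, 25, r, x), (24, 24, 31, 38, z, u), (24, 29, 20, 1, z, u), (24, 31, 7, 38, z, u)}.
Joining (U ⨝ P) and R on E yields {(17, 22, 22, 12, p, n, s), (17, 22, 22, 12, q, z, s), (17, 22, 22, 12, r, t, s), (17, 22, 22, 12, r, x, s), (24, 24, 31, 38, z, u, a)}.
σ[G = 22]: keep tuples satisfying G = 22 → {(17, 22, 22, 12, p, n, s), (17, 22, 22, 12, q, z, s), (17, 22, 22, 12, r, t, s), (17, 22, 22, 12, r, x, s)}
σ[C = s]: keep tuples satisfying C = s → {(17, 22, 22, 12, p, n, s), (17, 22, 22, 12, q, z, s), (17, 22, 22, 12, r, t, s), (17, 22, 22, 12, r, x, s)}
π_{E, C, F} gives {(22, s, n), (22, s, t), (22, s, x), (22, s, z)}.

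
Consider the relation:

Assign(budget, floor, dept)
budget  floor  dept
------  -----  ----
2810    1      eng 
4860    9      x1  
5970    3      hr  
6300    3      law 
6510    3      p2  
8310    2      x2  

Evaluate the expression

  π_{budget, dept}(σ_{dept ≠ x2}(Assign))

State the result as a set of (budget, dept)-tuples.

{(2810, eng), (4860, x1), (5970, hr), (6300, law), (6510, p2)}

Selection dept ≠ x2: {(2810, 1, eng), (4860, 9, x1), (5970, 3, hr), (6300, 3, law), (6510, 3, p2)}
Projecting to budget, dept: {(2810, eng), (4860, x1), (5970, hr), (6300, law), (6510, p2)}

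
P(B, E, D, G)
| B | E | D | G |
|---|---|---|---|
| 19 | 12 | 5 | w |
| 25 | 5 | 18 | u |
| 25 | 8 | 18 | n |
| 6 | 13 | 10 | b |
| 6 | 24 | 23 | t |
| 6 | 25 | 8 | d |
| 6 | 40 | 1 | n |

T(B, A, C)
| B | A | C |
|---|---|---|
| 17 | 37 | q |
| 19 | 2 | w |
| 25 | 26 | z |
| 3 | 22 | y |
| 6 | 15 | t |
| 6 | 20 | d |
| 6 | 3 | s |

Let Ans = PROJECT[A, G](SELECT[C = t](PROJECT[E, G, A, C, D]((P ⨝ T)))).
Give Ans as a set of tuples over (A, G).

Natural join on B: {(19, 12, 5, w, 2, w), (25, 5, 18, u, 26, z), (25, 8, 18, n, 26, z), (6, 13, 10, b, 15, t), (6, 13, 10, b, 20, d), (6, 13, 10, b, 3, s), (6, 24, 23, t, 15, t), (6, 24, 23, t, 20, d), (6, 24, 23, t, 3, s), (6, 25, 8, d, 15, t), (6, 25, 8, d, 20, d), (6, 25, 8, d, 3, s), (6, 40, 1, n, 15, t), (6, 40, 1, n, 20, d), (6, 40, 1, n, 3, s)}
Keep only column(s) E, G, A, C, D: {(12, w, 2, w, 5), (13, b, 15, t, 10), (13, b, 20, d, 10), (13, b, 3, s, 10), (24, t, 15, t, 23), (24, t, 20, d, 23), (24, t, 3, s, 23), (25, d, 15, t, 8), (25, d, 20, d, 8), (25, d, 3, s, 8), (40, n, 15, t, 1), (40, n, 20, d, 1), (40, n, 3, s, 1), (5, u, 26, z, 18), (8, n, 26, z, 18)}
σ[C = t]: keep tuples satisfying C = t → {(13, b, 15, t, 10), (24, t, 15, t, 23), (25, d, 15, t, 8), (40, n, 15, t, 1)}
Keep only column(s) A, G: {(15, b), (15, d), (15, n), (15, t)}

{(15, b), (15, d), (15, n), (15, t)}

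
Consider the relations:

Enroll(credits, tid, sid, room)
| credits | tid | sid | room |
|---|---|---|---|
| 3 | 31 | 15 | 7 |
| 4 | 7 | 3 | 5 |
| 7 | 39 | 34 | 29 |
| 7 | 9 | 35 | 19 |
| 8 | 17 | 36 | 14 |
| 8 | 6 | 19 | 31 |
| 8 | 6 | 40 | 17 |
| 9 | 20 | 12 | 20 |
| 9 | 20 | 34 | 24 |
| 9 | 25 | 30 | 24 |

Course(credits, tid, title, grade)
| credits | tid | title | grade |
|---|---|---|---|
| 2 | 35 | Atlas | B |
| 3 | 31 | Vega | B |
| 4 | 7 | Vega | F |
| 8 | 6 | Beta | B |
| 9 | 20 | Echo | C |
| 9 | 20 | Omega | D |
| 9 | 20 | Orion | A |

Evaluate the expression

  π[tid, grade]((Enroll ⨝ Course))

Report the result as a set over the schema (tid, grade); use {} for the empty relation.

{(20, A), (20, C), (20, D), (31, B), (6, B), (7, F)}

Natural join on credits, tid: {(3, 31, 15, 7, Vega, B), (4, 7, 3, 5, Vega, F), (8, 6, 19, 31, Beta, B), (8, 6, 40, 17, Beta, B), (9, 20, 12, 20, Echo, C), (9, 20, 12, 20, Omega, D), (9, 20, 12, 20, Orion, A), (9, 20, 34, 24, Echo, C), (9, 20, 34, 24, Omega, D), (9, 20, 34, 24, Orion, A)}
Projecting to tid, grade (4 duplicate(s) eliminated): {(20, A), (20, C), (20, D), (31, B), (6, B), (7, F)}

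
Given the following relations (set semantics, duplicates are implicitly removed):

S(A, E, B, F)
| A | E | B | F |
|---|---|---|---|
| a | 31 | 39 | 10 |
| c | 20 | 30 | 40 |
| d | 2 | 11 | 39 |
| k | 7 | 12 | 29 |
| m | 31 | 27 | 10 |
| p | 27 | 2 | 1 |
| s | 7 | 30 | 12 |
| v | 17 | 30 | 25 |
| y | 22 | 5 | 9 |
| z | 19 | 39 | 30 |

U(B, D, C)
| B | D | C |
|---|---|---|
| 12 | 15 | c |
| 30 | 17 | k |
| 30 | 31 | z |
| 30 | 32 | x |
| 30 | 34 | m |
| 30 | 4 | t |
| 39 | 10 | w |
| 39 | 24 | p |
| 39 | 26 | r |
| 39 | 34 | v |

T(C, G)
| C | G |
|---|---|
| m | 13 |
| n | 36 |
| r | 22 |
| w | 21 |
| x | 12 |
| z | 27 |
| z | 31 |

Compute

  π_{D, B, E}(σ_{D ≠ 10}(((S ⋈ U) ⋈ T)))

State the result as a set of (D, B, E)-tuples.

{(26, 39, 19), (26, 39, 31), (31, 30, 17), (31, 30, 20), (31, 30, 7), (32, 30, 17), (32, 30, 20), (32, 30, 7), (34, 30, 17), (34, 30, 20), (34, 30, 7)}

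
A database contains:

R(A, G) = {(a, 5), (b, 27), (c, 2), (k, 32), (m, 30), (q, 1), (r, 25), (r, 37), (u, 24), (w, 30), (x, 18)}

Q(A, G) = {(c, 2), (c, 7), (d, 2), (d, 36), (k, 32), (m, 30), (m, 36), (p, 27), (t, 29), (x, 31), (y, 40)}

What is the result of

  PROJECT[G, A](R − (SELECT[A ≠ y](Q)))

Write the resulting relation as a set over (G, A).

Selection A ≠ y: {(c, 2), (c, 7), (d, 2), (d, 36), (k, 32), (m, 30), (m, 36), (p, 27), (t, 29), (x, 31)}
Set difference of the two operands is {(a, 5), (b, 27), (q, 1), (r, 25), (r, 37), (u, 24), (w, 30), (x, 18)}.
Projecting to G, A: {(1, q), (18, x), (24, u), (25, r), (27, b), (30, w), (37, r), (5, a)}

{(1, q), (18, x), (24, u), (25, r), (27, b), (30, w), (37, r), (5, a)}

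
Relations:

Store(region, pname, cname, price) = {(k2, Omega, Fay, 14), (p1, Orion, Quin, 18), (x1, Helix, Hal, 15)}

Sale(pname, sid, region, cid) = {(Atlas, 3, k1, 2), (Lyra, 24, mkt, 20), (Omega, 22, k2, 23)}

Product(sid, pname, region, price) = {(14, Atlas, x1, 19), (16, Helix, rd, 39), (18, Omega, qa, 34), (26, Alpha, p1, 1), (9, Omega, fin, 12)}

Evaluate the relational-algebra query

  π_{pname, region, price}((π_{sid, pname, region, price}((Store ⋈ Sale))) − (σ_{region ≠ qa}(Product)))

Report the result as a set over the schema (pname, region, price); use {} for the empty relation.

Store ⋈ Sale (natural join on region, pname): {(k2, Omega, Fay, 14, 22, 23)}
π_{sid, pname, region, price} gives {(22, Omega, k2, 14)}.
Selection region ≠ qa: {(14, Atlas, x1, 19), (16, Helix, rd, 39), (26, Alpha, p1, 1), (9, Omega, fin, 12)}
Taking the difference: {(22, Omega, k2, 14)}
π_{pname, region, price} gives {(Omega, k2, 14)}.

{(Omega, k2, 14)}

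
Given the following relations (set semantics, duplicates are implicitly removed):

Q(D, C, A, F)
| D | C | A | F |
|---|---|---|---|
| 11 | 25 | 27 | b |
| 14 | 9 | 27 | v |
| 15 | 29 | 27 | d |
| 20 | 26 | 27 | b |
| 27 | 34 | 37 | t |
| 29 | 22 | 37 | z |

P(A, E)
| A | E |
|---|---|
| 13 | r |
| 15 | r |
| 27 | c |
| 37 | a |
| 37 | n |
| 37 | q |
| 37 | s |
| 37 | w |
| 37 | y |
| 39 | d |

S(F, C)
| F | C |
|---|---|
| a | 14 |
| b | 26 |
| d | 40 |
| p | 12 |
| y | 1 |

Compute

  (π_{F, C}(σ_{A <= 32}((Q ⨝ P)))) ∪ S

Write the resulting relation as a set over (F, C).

Q ⋈ P (natural join on A): {(11, 25, 27, b, c), (14, 9, 27, v, c), (15, 29, 27, d, c), (20, 26, 27, b, c), (27, 34, 37, t, a), (27, 34, 37, t, n), (27, 34, 37, t, q), (27, 34, 37, t, s), (27, 34, 37, t, w), (27, 34, 37, t, y), (29, 22, 37, z, a), (29, 22, 37, z, n), (29, 22, 37, z, q), (29, 22, 37, z, s), (29, 22, 37, z, w), (29, 22, 37, z, y)}
Apply σ_{A <= 32}; surviving tuples: {(11, 25, 27, b, c), (14, 9, 27, v, c), (15, 29, 27, d, c), (20, 26, 27, b, c)}
Keep only column(s) F, C: {(b, 25), (b, 26), (d, 29), (v, 9)}
Taking the union: {(a, 14), (b, 25), (b, 26), (d, 29), (d, 40), (p, 12), (v, 9), (y, 1)}

{(a, 14), (b, 25), (b, 26), (d, 29), (d, 40), (p, 12), (v, 9), (y, 1)}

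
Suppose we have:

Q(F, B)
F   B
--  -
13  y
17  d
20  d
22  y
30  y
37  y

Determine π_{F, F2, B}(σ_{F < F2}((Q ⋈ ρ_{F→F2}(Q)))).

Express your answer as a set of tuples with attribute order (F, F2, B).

{(13, 22, y), (13, 30, y), (13, 37, y), (17, 20, d), (22, 30, y), (22, 37, y), (30, 37, y)}

ρ[F→F2]: schema becomes (F2, B); tuples unchanged.
Q ⋈ ρ_{F→F2}(Q) (natural join on B): {(13, y, 13), (13, y, 22), (13, y, 30), (13, y, 37), (17, d, 17), (17, d, 20), (20, d, 17), (20, d, 20), (22, y, 13), (22, y, 22), (22, y, 30), (22, y, 37), (30, y, 13), (30, y, 22), (30, y, 30), (30, y, 37), (37, y, 13), (37, y, 22), (37, y, 30), (37, y, 37)}
σ[F < F2]: keep tuples satisfying F < F2 → {(13, y, 22), (13, y, 30), (13, y, 37), (17, d, 20), (22, y, 30), (22, y, 37), (30, y, 37)}
π_{F, F2, B} gives {(13, 22, y), (13, 30, y), (13, 37, y), (17, 20, d), (22, 30, y), (22, 37, y), (30, 37, y)}.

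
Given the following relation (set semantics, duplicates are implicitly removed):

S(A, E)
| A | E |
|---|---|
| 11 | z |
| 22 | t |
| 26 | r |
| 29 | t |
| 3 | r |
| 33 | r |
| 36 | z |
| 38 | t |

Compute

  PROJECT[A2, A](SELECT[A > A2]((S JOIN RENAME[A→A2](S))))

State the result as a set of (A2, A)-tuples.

{(11, 36), (22, 29), (22, 38), (26, 33), (29, 38), (3, 26), (3, 33)}

ρ[A→A2]: schema becomes (A2, E); tuples unchanged.
Joining S and RENAME[A→A2](S) on E yields {(11, z, 11), (11, z, 36), (22, t, 22), (22, t, 29), (22, t, 38), (26, r, 26), (26, r, 3), (26, r, 33), (29, t, 22), (29, t, 29), (29, t, 38), (3, r, 26), (3, r, 3), (3, r, 33), (33, r, 26), (33, r, 3), (33, r, 33), (36, z, 11), (36, z, 36), (38, t, 22), (38, t, 29), (38, t, 38)}.
Filtering on A > A2 leaves {(26, r, 3), (29, t, 22), (33, r, 26), (33, r, 3), (36, z, 11), (38, t, 22), (38, t, 29)}.
Projecting to A2, A: {(11, 36), (22, 29), (22, 38), (26, 33), (29, 38), (3, 26), (3, 33)}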